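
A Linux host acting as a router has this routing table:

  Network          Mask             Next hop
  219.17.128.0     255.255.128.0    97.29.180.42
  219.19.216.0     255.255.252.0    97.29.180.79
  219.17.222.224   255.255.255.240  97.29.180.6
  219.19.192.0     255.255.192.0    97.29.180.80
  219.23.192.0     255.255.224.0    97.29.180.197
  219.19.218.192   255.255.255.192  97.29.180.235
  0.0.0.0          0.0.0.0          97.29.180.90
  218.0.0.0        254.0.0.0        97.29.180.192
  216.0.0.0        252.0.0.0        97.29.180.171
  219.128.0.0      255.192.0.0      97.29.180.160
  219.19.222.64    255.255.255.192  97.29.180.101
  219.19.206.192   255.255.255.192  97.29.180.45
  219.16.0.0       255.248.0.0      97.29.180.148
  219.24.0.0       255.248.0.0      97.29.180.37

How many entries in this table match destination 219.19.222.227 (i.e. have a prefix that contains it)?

Prefixes containing 219.19.222.227:
  0.0.0.0/0 (default, matches everything)
  216.0.0.0/6 (216.0.0.0 - 219.255.255.255)
  218.0.0.0/7 (218.0.0.0 - 219.255.255.255)
  219.16.0.0/13 (219.16.0.0 - 219.23.255.255)
  219.19.192.0/18 (219.19.192.0 - 219.19.255.255)
Total matching entries: 5.

5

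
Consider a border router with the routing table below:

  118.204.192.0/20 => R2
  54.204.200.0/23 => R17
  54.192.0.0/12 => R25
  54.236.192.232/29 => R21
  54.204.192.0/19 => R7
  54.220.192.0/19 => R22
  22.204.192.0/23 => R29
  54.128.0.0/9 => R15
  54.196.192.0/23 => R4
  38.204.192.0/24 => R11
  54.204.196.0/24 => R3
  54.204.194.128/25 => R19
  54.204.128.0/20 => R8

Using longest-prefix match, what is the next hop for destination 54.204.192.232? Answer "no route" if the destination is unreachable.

Routes whose prefix contains 54.204.192.232:
  54.128.0.0/9 (54.128.0.0 - 54.255.255.255) -> R15
  54.192.0.0/12 (54.192.0.0 - 54.207.255.255) -> R25
  54.204.192.0/19 (54.204.192.0 - 54.204.223.255) -> R7
More-specific entries that do NOT match:
  54.236.192.232/29 (54.236.192.232 - 54.236.192.239) does not contain 54.204.192.232
  54.204.194.128/25 (54.204.194.128 - 54.204.194.255) does not contain 54.204.192.232
  38.204.192.0/24 (38.204.192.0 - 38.204.192.255) does not contain 54.204.192.232
  54.204.196.0/24 (54.204.196.0 - 54.204.196.255) does not contain 54.204.192.232
  54.204.200.0/23 (54.204.200.0 - 54.204.201.255) does not contain 54.204.192.232
  22.204.192.0/23 (22.204.192.0 - 22.204.193.255) does not contain 54.204.192.232
  54.196.192.0/23 (54.196.192.0 - 54.196.193.255) does not contain 54.204.192.232
  118.204.192.0/20 (118.204.192.0 - 118.204.207.255) does not contain 54.204.192.232
  54.204.128.0/20 (54.204.128.0 - 54.204.143.255) does not contain 54.204.192.232
Longest matching prefix is /19 -> next hop R7.

R7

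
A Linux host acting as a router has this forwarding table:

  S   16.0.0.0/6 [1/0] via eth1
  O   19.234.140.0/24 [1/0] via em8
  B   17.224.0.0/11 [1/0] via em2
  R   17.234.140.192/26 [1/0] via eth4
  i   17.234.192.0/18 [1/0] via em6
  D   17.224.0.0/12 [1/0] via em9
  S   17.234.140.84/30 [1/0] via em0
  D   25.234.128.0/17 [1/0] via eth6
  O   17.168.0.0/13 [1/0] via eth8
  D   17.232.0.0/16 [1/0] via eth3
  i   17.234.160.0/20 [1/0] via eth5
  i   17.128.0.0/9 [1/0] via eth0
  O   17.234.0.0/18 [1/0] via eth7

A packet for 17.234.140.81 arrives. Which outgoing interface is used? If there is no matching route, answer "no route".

Routes whose prefix contains 17.234.140.81:
  16.0.0.0/6 (16.0.0.0 - 19.255.255.255) -> eth1
  17.128.0.0/9 (17.128.0.0 - 17.255.255.255) -> eth0
  17.224.0.0/11 (17.224.0.0 - 17.255.255.255) -> em2
  17.224.0.0/12 (17.224.0.0 - 17.239.255.255) -> em9
More-specific entries that do NOT match:
  17.234.140.84/30 (17.234.140.84 - 17.234.140.87) does not contain 17.234.140.81
  17.234.140.192/26 (17.234.140.192 - 17.234.140.255) does not contain 17.234.140.81
  19.234.140.0/24 (19.234.140.0 - 19.234.140.255) does not contain 17.234.140.81
  17.234.160.0/20 (17.234.160.0 - 17.234.175.255) does not contain 17.234.140.81
  17.234.192.0/18 (17.234.192.0 - 17.234.255.255) does not contain 17.234.140.81
  17.234.0.0/18 (17.234.0.0 - 17.234.63.255) does not contain 17.234.140.81
  25.234.128.0/17 (25.234.128.0 - 25.234.255.255) does not contain 17.234.140.81
  17.232.0.0/16 (17.232.0.0 - 17.232.255.255) does not contain 17.234.140.81
  17.168.0.0/13 (17.168.0.0 - 17.175.255.255) does not contain 17.234.140.81
Longest matching prefix is /12 -> interface em9.

em9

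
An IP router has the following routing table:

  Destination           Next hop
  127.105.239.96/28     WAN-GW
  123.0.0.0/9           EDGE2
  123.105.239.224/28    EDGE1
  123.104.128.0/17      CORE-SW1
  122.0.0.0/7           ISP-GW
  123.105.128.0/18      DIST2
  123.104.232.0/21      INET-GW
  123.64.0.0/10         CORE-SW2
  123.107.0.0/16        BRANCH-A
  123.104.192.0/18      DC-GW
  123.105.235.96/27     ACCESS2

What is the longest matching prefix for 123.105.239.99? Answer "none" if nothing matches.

Entries matching 123.105.239.99:
  122.0.0.0/7 (122.0.0.0 - 123.255.255.255)
  123.0.0.0/9 (123.0.0.0 - 123.127.255.255)
  123.64.0.0/10 (123.64.0.0 - 123.127.255.255)
Most specific is 123.64.0.0/10.

123.64.0.0/10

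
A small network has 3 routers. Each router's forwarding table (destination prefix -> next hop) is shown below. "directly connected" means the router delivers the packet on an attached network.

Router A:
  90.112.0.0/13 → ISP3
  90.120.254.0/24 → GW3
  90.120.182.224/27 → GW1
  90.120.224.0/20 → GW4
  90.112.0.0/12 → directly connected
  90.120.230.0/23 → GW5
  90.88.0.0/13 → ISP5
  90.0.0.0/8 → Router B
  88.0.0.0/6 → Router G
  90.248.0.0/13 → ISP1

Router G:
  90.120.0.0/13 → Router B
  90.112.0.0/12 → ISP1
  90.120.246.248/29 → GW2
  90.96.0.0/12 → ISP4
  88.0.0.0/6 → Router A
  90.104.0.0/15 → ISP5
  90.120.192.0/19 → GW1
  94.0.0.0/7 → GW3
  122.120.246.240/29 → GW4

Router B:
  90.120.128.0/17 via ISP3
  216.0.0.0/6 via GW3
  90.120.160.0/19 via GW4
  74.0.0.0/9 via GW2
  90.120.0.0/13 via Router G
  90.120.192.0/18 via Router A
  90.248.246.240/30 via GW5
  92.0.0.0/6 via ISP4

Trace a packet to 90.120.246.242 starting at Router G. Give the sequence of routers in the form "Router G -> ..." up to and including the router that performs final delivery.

At Router G: longest match for 90.120.246.242 is 90.120.0.0/13 -> Router B
At Router B: longest match for 90.120.246.242 is 90.120.192.0/18 -> Router A
At Router A: longest match for 90.120.246.242 is 90.112.0.0/12 -> directly connected

Router G -> Router B -> Router A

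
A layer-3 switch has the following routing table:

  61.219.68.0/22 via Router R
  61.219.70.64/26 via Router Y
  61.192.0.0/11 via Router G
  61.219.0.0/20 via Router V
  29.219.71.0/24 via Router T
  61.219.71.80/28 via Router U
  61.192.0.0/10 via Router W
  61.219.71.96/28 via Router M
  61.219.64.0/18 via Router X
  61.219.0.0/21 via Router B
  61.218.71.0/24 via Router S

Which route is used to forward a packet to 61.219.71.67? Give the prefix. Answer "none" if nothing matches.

61.219.68.0/22

Entries matching 61.219.71.67:
  61.192.0.0/10 (61.192.0.0 - 61.255.255.255)
  61.192.0.0/11 (61.192.0.0 - 61.223.255.255)
  61.219.64.0/18 (61.219.64.0 - 61.219.127.255)
  61.219.68.0/22 (61.219.68.0 - 61.219.71.255)
Most specific is 61.219.68.0/22.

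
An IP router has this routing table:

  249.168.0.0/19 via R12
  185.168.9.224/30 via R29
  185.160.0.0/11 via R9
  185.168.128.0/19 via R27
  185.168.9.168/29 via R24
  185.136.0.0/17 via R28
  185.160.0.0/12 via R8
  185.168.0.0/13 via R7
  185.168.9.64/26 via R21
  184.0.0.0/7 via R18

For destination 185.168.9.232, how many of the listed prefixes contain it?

Prefixes containing 185.168.9.232:
  184.0.0.0/7 (184.0.0.0 - 185.255.255.255)
  185.160.0.0/11 (185.160.0.0 - 185.191.255.255)
  185.160.0.0/12 (185.160.0.0 - 185.175.255.255)
  185.168.0.0/13 (185.168.0.0 - 185.175.255.255)
Total matching entries: 4.

4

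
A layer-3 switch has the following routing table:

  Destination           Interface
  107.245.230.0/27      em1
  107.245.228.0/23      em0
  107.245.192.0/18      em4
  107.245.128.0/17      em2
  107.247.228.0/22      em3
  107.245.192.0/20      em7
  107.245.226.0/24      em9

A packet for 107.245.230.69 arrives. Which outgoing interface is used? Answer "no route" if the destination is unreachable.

Routes whose prefix contains 107.245.230.69:
  107.245.128.0/17 (107.245.128.0 - 107.245.255.255) -> em2
  107.245.192.0/18 (107.245.192.0 - 107.245.255.255) -> em4
More-specific entries that do NOT match:
  107.245.230.0/27 (107.245.230.0 - 107.245.230.31) does not contain 107.245.230.69
  107.245.226.0/24 (107.245.226.0 - 107.245.226.255) does not contain 107.245.230.69
  107.245.228.0/23 (107.245.228.0 - 107.245.229.255) does not contain 107.245.230.69
  107.247.228.0/22 (107.247.228.0 - 107.247.231.255) does not contain 107.245.230.69
  107.245.192.0/20 (107.245.192.0 - 107.245.207.255) does not contain 107.245.230.69
Longest matching prefix is /18 -> interface em4.

em4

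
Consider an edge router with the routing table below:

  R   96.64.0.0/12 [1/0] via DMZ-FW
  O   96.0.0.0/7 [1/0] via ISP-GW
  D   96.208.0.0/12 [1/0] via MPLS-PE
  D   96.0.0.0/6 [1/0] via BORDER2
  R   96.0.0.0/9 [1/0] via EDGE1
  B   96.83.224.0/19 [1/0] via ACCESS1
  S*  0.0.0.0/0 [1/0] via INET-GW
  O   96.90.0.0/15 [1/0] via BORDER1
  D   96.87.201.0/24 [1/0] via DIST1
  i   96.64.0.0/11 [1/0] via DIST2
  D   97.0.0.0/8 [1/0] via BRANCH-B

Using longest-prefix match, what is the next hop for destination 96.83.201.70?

DIST2

Routes whose prefix contains 96.83.201.70:
  0.0.0.0/0 (default, matches everything) -> INET-GW
  96.0.0.0/6 (96.0.0.0 - 99.255.255.255) -> BORDER2
  96.0.0.0/7 (96.0.0.0 - 97.255.255.255) -> ISP-GW
  96.0.0.0/9 (96.0.0.0 - 96.127.255.255) -> EDGE1
  96.64.0.0/11 (96.64.0.0 - 96.95.255.255) -> DIST2
More-specific entries that do NOT match:
  96.87.201.0/24 (96.87.201.0 - 96.87.201.255) does not contain 96.83.201.70
  96.83.224.0/19 (96.83.224.0 - 96.83.255.255) does not contain 96.83.201.70
  96.90.0.0/15 (96.90.0.0 - 96.91.255.255) does not contain 96.83.201.70
  96.64.0.0/12 (96.64.0.0 - 96.79.255.255) does not contain 96.83.201.70
  96.208.0.0/12 (96.208.0.0 - 96.223.255.255) does not contain 96.83.201.70
Longest matching prefix is /11 -> next hop DIST2.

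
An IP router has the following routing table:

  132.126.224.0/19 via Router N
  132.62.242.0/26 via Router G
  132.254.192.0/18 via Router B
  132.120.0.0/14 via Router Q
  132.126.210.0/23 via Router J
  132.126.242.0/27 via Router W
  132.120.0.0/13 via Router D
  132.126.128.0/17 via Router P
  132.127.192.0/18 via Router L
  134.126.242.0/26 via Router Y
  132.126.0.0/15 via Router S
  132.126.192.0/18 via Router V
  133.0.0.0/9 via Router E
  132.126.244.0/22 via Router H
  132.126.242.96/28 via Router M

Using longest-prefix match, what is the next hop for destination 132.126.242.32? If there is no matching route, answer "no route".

Routes whose prefix contains 132.126.242.32:
  132.120.0.0/13 (132.120.0.0 - 132.127.255.255) -> Router D
  132.126.0.0/15 (132.126.0.0 - 132.127.255.255) -> Router S
  132.126.128.0/17 (132.126.128.0 - 132.126.255.255) -> Router P
  132.126.192.0/18 (132.126.192.0 - 132.126.255.255) -> Router V
  132.126.224.0/19 (132.126.224.0 - 132.126.255.255) -> Router N
More-specific entries that do NOT match:
  132.126.242.96/28 (132.126.242.96 - 132.126.242.111) does not contain 132.126.242.32
  132.126.242.0/27 (132.126.242.0 - 132.126.242.31) does not contain 132.126.242.32
  132.62.242.0/26 (132.62.242.0 - 132.62.242.63) does not contain 132.126.242.32
  134.126.242.0/26 (134.126.242.0 - 134.126.242.63) does not contain 132.126.242.32
  132.126.210.0/23 (132.126.210.0 - 132.126.211.255) does not contain 132.126.242.32
  132.126.244.0/22 (132.126.244.0 - 132.126.247.255) does not contain 132.126.242.32
Longest matching prefix is /19 -> next hop Router N.

Router N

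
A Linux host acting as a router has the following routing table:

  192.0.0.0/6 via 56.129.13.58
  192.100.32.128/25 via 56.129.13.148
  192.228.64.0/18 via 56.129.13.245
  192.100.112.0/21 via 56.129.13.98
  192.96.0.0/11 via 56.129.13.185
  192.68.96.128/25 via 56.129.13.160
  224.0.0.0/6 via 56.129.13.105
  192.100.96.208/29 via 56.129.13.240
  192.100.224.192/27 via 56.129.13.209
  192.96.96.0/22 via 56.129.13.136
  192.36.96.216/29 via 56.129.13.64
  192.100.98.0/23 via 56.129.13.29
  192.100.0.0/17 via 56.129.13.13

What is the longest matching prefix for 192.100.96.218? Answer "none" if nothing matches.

192.100.0.0/17

Entries matching 192.100.96.218:
  192.0.0.0/6 (192.0.0.0 - 195.255.255.255)
  192.96.0.0/11 (192.96.0.0 - 192.127.255.255)
  192.100.0.0/17 (192.100.0.0 - 192.100.127.255)
Most specific is 192.100.0.0/17.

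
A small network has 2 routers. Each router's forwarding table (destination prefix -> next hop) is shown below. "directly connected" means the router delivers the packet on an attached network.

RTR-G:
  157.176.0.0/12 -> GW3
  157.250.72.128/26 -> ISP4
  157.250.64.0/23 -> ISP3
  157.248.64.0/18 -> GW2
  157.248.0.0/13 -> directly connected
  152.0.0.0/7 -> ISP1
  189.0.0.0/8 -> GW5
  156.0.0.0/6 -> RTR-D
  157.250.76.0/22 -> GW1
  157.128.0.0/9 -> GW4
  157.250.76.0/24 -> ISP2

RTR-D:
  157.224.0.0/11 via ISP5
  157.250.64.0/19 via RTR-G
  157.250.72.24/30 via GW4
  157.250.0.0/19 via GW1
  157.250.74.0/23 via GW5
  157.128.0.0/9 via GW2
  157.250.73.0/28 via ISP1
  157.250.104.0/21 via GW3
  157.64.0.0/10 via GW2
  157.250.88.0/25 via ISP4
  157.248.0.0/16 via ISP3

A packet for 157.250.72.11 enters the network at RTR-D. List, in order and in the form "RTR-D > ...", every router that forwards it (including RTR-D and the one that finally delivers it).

RTR-D > RTR-G

At RTR-D: longest match for 157.250.72.11 is 157.250.64.0/19 -> RTR-G
At RTR-G: longest match for 157.250.72.11 is 157.248.0.0/13 -> directly connected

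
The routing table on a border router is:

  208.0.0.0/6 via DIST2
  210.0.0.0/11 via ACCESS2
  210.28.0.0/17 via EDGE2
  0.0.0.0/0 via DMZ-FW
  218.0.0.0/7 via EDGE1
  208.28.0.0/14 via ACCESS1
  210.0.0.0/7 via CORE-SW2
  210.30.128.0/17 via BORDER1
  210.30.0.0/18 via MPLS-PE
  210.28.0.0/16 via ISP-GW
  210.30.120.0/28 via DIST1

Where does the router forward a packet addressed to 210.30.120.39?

Routes whose prefix contains 210.30.120.39:
  0.0.0.0/0 (default, matches everything) -> DMZ-FW
  208.0.0.0/6 (208.0.0.0 - 211.255.255.255) -> DIST2
  210.0.0.0/7 (210.0.0.0 - 211.255.255.255) -> CORE-SW2
  210.0.0.0/11 (210.0.0.0 - 210.31.255.255) -> ACCESS2
More-specific entries that do NOT match:
  210.30.120.0/28 (210.30.120.0 - 210.30.120.15) does not contain 210.30.120.39
  210.30.0.0/18 (210.30.0.0 - 210.30.63.255) does not contain 210.30.120.39
  210.28.0.0/17 (210.28.0.0 - 210.28.127.255) does not contain 210.30.120.39
  210.30.128.0/17 (210.30.128.0 - 210.30.255.255) does not contain 210.30.120.39
  210.28.0.0/16 (210.28.0.0 - 210.28.255.255) does not contain 210.30.120.39
  208.28.0.0/14 (208.28.0.0 - 208.31.255.255) does not contain 210.30.120.39
Longest matching prefix is /11 -> next hop ACCESS2.

ACCESS2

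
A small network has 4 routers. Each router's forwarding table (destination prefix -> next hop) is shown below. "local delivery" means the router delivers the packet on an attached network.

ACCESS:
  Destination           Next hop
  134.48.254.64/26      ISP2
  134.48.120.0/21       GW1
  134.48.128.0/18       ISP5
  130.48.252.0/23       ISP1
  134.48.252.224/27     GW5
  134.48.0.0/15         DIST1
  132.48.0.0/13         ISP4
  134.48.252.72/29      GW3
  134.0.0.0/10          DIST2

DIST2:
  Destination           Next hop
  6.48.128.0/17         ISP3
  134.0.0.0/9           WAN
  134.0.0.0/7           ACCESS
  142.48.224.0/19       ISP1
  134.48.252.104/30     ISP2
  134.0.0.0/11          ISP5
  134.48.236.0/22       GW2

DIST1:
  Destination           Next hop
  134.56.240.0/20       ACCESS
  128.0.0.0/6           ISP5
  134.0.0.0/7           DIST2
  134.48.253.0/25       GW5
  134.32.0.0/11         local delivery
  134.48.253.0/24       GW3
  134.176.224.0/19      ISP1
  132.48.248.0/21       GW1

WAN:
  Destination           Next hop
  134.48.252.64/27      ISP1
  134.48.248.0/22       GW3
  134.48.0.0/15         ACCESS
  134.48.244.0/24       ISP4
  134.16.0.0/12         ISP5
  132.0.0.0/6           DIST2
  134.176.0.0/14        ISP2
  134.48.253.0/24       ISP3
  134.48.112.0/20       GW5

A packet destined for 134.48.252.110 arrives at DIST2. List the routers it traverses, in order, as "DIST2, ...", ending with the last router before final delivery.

At DIST2: longest match for 134.48.252.110 is 134.0.0.0/9 -> WAN
At WAN: longest match for 134.48.252.110 is 134.48.0.0/15 -> ACCESS
At ACCESS: longest match for 134.48.252.110 is 134.48.0.0/15 -> DIST1
At DIST1: longest match for 134.48.252.110 is 134.32.0.0/11 -> local delivery

DIST2, WAN, ACCESS, DIST1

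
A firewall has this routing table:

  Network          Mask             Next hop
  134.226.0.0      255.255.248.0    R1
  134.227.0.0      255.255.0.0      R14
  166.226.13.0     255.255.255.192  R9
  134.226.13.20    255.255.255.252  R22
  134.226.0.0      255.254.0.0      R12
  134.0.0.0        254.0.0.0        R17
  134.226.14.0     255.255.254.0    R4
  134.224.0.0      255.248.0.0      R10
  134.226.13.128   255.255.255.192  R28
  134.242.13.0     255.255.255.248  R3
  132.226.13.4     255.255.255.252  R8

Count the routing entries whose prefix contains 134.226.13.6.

Prefixes containing 134.226.13.6:
  134.0.0.0/7 (134.0.0.0 - 135.255.255.255)
  134.224.0.0/13 (134.224.0.0 - 134.231.255.255)
  134.226.0.0/15 (134.226.0.0 - 134.227.255.255)
Total matching entries: 3.

3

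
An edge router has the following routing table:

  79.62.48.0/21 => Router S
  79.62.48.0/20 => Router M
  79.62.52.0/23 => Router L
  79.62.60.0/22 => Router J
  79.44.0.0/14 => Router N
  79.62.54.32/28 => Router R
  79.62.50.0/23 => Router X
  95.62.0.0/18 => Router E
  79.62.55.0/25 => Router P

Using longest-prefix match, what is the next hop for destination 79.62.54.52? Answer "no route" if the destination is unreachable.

Routes whose prefix contains 79.62.54.52:
  79.62.48.0/20 (79.62.48.0 - 79.62.63.255) -> Router M
  79.62.48.0/21 (79.62.48.0 - 79.62.55.255) -> Router S
More-specific entries that do NOT match:
  79.62.54.32/28 (79.62.54.32 - 79.62.54.47) does not contain 79.62.54.52
  79.62.55.0/25 (79.62.55.0 - 79.62.55.127) does not contain 79.62.54.52
  79.62.52.0/23 (79.62.52.0 - 79.62.53.255) does not contain 79.62.54.52
  79.62.50.0/23 (79.62.50.0 - 79.62.51.255) does not contain 79.62.54.52
  79.62.60.0/22 (79.62.60.0 - 79.62.63.255) does not contain 79.62.54.52
Longest matching prefix is /21 -> next hop Router S.

Router S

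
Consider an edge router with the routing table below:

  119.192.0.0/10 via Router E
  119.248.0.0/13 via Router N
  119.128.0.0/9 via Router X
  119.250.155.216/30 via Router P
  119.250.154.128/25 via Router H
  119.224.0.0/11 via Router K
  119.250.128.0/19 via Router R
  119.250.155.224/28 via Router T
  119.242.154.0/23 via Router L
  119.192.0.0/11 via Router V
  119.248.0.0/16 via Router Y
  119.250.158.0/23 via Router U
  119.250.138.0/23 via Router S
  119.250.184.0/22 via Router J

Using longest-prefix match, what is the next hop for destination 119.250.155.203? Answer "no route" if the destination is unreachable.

Router R

Routes whose prefix contains 119.250.155.203:
  119.128.0.0/9 (119.128.0.0 - 119.255.255.255) -> Router X
  119.192.0.0/10 (119.192.0.0 - 119.255.255.255) -> Router E
  119.224.0.0/11 (119.224.0.0 - 119.255.255.255) -> Router K
  119.248.0.0/13 (119.248.0.0 - 119.255.255.255) -> Router N
  119.250.128.0/19 (119.250.128.0 - 119.250.159.255) -> Router R
More-specific entries that do NOT match:
  119.250.155.216/30 (119.250.155.216 - 119.250.155.219) does not contain 119.250.155.203
  119.250.155.224/28 (119.250.155.224 - 119.250.155.239) does not contain 119.250.155.203
  119.250.154.128/25 (119.250.154.128 - 119.250.154.255) does not contain 119.250.155.203
  119.242.154.0/23 (119.242.154.0 - 119.242.155.255) does not contain 119.250.155.203
  119.250.158.0/23 (119.250.158.0 - 119.250.159.255) does not contain 119.250.155.203
  119.250.138.0/23 (119.250.138.0 - 119.250.139.255) does not contain 119.250.155.203
  119.250.184.0/22 (119.250.184.0 - 119.250.187.255) does not contain 119.250.155.203
Longest matching prefix is /19 -> next hop Router R.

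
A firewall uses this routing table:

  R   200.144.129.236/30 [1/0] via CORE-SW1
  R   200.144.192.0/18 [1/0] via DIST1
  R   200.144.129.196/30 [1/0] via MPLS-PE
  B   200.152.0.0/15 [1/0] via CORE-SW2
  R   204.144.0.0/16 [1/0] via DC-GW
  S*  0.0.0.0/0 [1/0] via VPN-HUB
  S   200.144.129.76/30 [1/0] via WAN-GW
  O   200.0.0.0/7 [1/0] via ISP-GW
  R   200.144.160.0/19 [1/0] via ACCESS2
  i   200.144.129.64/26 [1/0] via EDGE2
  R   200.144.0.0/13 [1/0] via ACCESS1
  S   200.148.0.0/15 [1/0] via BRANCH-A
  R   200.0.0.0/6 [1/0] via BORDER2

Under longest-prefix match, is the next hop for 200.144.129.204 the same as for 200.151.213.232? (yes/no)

200.144.129.204: longest match 200.144.0.0/13 -> ACCESS1
200.151.213.232: longest match 200.144.0.0/13 -> ACCESS1

yes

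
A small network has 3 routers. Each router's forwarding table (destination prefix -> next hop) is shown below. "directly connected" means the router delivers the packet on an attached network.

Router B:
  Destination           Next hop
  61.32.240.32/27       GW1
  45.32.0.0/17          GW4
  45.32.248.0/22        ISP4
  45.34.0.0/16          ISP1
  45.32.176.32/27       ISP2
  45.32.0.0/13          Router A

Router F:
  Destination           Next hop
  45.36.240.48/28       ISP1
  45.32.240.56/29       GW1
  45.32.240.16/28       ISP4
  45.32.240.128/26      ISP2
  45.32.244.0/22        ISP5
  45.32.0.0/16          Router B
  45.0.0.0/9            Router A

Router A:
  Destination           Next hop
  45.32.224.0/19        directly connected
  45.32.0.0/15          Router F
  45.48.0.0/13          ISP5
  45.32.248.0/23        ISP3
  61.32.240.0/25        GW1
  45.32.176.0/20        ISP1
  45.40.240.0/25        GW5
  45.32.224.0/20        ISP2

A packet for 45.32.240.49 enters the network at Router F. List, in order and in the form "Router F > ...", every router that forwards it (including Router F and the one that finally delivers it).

Router F > Router B > Router A

At Router F: longest match for 45.32.240.49 is 45.32.0.0/16 -> Router B
At Router B: longest match for 45.32.240.49 is 45.32.0.0/13 -> Router A
At Router A: longest match for 45.32.240.49 is 45.32.224.0/19 -> directly connected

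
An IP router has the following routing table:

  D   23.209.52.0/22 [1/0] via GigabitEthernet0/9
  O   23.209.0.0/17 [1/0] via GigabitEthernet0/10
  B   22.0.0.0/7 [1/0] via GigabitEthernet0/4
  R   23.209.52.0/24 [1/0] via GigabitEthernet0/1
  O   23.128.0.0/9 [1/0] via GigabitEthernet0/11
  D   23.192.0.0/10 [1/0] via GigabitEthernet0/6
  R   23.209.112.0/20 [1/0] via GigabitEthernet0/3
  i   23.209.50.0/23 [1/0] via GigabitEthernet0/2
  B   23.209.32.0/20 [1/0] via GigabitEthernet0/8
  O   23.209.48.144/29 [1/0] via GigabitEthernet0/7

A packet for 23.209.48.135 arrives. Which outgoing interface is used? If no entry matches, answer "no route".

Routes whose prefix contains 23.209.48.135:
  22.0.0.0/7 (22.0.0.0 - 23.255.255.255) -> GigabitEthernet0/4
  23.128.0.0/9 (23.128.0.0 - 23.255.255.255) -> GigabitEthernet0/11
  23.192.0.0/10 (23.192.0.0 - 23.255.255.255) -> GigabitEthernet0/6
  23.209.0.0/17 (23.209.0.0 - 23.209.127.255) -> GigabitEthernet0/10
More-specific entries that do NOT match:
  23.209.48.144/29 (23.209.48.144 - 23.209.48.151) does not contain 23.209.48.135
  23.209.52.0/24 (23.209.52.0 - 23.209.52.255) does not contain 23.209.48.135
  23.209.50.0/23 (23.209.50.0 - 23.209.51.255) does not contain 23.209.48.135
  23.209.52.0/22 (23.209.52.0 - 23.209.55.255) does not contain 23.209.48.135
  23.209.112.0/20 (23.209.112.0 - 23.209.127.255) does not contain 23.209.48.135
  23.209.32.0/20 (23.209.32.0 - 23.209.47.255) does not contain 23.209.48.135
Longest matching prefix is /17 -> interface GigabitEthernet0/10.

GigabitEthernet0/10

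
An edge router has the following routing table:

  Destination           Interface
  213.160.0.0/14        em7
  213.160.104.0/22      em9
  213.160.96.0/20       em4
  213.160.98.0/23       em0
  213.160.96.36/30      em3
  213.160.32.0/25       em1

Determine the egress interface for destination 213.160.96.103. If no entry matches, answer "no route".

em4

Routes whose prefix contains 213.160.96.103:
  213.160.0.0/14 (213.160.0.0 - 213.163.255.255) -> em7
  213.160.96.0/20 (213.160.96.0 - 213.160.111.255) -> em4
More-specific entries that do NOT match:
  213.160.96.36/30 (213.160.96.36 - 213.160.96.39) does not contain 213.160.96.103
  213.160.32.0/25 (213.160.32.0 - 213.160.32.127) does not contain 213.160.96.103
  213.160.98.0/23 (213.160.98.0 - 213.160.99.255) does not contain 213.160.96.103
  213.160.104.0/22 (213.160.104.0 - 213.160.107.255) does not contain 213.160.96.103
Longest matching prefix is /20 -> interface em4.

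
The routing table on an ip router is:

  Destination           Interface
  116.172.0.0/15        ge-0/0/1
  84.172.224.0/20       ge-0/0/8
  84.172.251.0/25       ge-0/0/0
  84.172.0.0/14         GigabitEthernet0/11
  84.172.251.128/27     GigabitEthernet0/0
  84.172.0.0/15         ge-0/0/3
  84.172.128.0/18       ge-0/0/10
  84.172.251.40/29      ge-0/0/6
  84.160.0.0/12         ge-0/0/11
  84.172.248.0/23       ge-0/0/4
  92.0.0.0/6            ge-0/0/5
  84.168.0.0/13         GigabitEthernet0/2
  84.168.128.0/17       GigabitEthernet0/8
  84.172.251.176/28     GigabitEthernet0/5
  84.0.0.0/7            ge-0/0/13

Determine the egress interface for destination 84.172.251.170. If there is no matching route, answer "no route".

ge-0/0/3

Routes whose prefix contains 84.172.251.170:
  84.0.0.0/7 (84.0.0.0 - 85.255.255.255) -> ge-0/0/13
  84.160.0.0/12 (84.160.0.0 - 84.175.255.255) -> ge-0/0/11
  84.168.0.0/13 (84.168.0.0 - 84.175.255.255) -> GigabitEthernet0/2
  84.172.0.0/14 (84.172.0.0 - 84.175.255.255) -> GigabitEthernet0/11
  84.172.0.0/15 (84.172.0.0 - 84.173.255.255) -> ge-0/0/3
More-specific entries that do NOT match:
  84.172.251.40/29 (84.172.251.40 - 84.172.251.47) does not contain 84.172.251.170
  84.172.251.176/28 (84.172.251.176 - 84.172.251.191) does not contain 84.172.251.170
  84.172.251.128/27 (84.172.251.128 - 84.172.251.159) does not contain 84.172.251.170
  84.172.251.0/25 (84.172.251.0 - 84.172.251.127) does not contain 84.172.251.170
  84.172.248.0/23 (84.172.248.0 - 84.172.249.255) does not contain 84.172.251.170
  84.172.224.0/20 (84.172.224.0 - 84.172.239.255) does not contain 84.172.251.170
  84.172.128.0/18 (84.172.128.0 - 84.172.191.255) does not contain 84.172.251.170
  84.168.128.0/17 (84.168.128.0 - 84.168.255.255) does not contain 84.172.251.170
Longest matching prefix is /15 -> interface ge-0/0/3.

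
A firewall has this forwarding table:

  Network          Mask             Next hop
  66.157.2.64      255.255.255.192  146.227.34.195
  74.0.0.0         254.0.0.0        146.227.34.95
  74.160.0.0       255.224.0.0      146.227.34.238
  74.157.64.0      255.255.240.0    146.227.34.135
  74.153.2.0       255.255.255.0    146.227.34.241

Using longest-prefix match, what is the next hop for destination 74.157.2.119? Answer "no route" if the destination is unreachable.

Routes whose prefix contains 74.157.2.119:
  74.0.0.0/7 (74.0.0.0 - 75.255.255.255) -> 146.227.34.95
More-specific entries that do NOT match:
  66.157.2.64/26 (66.157.2.64 - 66.157.2.127) does not contain 74.157.2.119
  74.153.2.0/24 (74.153.2.0 - 74.153.2.255) does not contain 74.157.2.119
  74.157.64.0/20 (74.157.64.0 - 74.157.79.255) does not contain 74.157.2.119
  74.160.0.0/11 (74.160.0.0 - 74.191.255.255) does not contain 74.157.2.119
Longest matching prefix is /7 -> next hop 146.227.34.95.

146.227.34.95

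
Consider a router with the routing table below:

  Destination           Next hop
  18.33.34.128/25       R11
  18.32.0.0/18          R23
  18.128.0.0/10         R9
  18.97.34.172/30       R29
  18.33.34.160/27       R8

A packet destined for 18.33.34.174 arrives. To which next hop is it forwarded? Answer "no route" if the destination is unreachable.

Routes whose prefix contains 18.33.34.174:
  18.33.34.128/25 (18.33.34.128 - 18.33.34.255) -> R11
  18.33.34.160/27 (18.33.34.160 - 18.33.34.191) -> R8
More-specific entries that do NOT match:
  18.97.34.172/30 (18.97.34.172 - 18.97.34.175) does not contain 18.33.34.174
Longest matching prefix is /27 -> next hop R8.

R8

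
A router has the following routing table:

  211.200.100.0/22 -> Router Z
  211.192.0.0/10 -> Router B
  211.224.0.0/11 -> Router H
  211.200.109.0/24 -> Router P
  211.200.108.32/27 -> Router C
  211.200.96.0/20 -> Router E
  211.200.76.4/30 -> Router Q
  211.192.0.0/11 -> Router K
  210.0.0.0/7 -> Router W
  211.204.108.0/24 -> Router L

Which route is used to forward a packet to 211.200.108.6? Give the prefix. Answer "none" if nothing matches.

Entries matching 211.200.108.6:
  210.0.0.0/7 (210.0.0.0 - 211.255.255.255)
  211.192.0.0/10 (211.192.0.0 - 211.255.255.255)
  211.192.0.0/11 (211.192.0.0 - 211.223.255.255)
  211.200.96.0/20 (211.200.96.0 - 211.200.111.255)
Most specific is 211.200.96.0/20.

211.200.96.0/20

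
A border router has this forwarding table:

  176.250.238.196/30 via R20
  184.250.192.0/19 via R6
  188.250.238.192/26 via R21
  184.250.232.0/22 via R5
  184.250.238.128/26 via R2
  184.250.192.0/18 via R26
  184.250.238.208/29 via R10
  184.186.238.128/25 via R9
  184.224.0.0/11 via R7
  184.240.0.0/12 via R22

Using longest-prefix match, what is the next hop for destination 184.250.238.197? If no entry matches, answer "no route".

Routes whose prefix contains 184.250.238.197:
  184.224.0.0/11 (184.224.0.0 - 184.255.255.255) -> R7
  184.240.0.0/12 (184.240.0.0 - 184.255.255.255) -> R22
  184.250.192.0/18 (184.250.192.0 - 184.250.255.255) -> R26
More-specific entries that do NOT match:
  176.250.238.196/30 (176.250.238.196 - 176.250.238.199) does not contain 184.250.238.197
  184.250.238.208/29 (184.250.238.208 - 184.250.238.215) does not contain 184.250.238.197
  188.250.238.192/26 (188.250.238.192 - 188.250.238.255) does not contain 184.250.238.197
  184.250.238.128/26 (184.250.238.128 - 184.250.238.191) does not contain 184.250.238.197
  184.186.238.128/25 (184.186.238.128 - 184.186.238.255) does not contain 184.250.238.197
  184.250.232.0/22 (184.250.232.0 - 184.250.235.255) does not contain 184.250.238.197
  184.250.192.0/19 (184.250.192.0 - 184.250.223.255) does not contain 184.250.238.197
Longest matching prefix is /18 -> next hop R26.

R26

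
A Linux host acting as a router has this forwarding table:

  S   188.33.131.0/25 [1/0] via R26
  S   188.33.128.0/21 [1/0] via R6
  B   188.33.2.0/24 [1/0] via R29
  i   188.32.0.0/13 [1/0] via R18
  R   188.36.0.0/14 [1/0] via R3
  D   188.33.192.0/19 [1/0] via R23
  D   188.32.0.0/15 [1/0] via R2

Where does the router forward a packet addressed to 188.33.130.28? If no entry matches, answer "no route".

R6

Routes whose prefix contains 188.33.130.28:
  188.32.0.0/13 (188.32.0.0 - 188.39.255.255) -> R18
  188.32.0.0/15 (188.32.0.0 - 188.33.255.255) -> R2
  188.33.128.0/21 (188.33.128.0 - 188.33.135.255) -> R6
More-specific entries that do NOT match:
  188.33.131.0/25 (188.33.131.0 - 188.33.131.127) does not contain 188.33.130.28
  188.33.2.0/24 (188.33.2.0 - 188.33.2.255) does not contain 188.33.130.28
Longest matching prefix is /21 -> next hop R6.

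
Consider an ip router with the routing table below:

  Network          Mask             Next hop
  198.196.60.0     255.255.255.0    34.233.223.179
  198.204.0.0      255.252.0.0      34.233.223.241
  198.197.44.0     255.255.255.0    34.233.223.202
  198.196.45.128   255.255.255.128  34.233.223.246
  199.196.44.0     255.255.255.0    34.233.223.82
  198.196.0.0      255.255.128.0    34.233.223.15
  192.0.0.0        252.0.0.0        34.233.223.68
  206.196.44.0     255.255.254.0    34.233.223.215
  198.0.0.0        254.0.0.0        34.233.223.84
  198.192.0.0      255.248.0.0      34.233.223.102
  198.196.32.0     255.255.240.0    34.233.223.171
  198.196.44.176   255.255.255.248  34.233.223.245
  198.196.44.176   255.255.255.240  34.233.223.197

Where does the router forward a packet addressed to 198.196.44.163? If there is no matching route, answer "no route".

34.233.223.171

Routes whose prefix contains 198.196.44.163:
  198.0.0.0/7 (198.0.0.0 - 199.255.255.255) -> 34.233.223.84
  198.192.0.0/13 (198.192.0.0 - 198.199.255.255) -> 34.233.223.102
  198.196.0.0/17 (198.196.0.0 - 198.196.127.255) -> 34.233.223.15
  198.196.32.0/20 (198.196.32.0 - 198.196.47.255) -> 34.233.223.171
More-specific entries that do NOT match:
  198.196.44.176/29 (198.196.44.176 - 198.196.44.183) does not contain 198.196.44.163
  198.196.44.176/28 (198.196.44.176 - 198.196.44.191) does not contain 198.196.44.163
  198.196.45.128/25 (198.196.45.128 - 198.196.45.255) does not contain 198.196.44.163
  198.196.60.0/24 (198.196.60.0 - 198.196.60.255) does not contain 198.196.44.163
  198.197.44.0/24 (198.197.44.0 - 198.197.44.255) does not contain 198.196.44.163
  199.196.44.0/24 (199.196.44.0 - 199.196.44.255) does not contain 198.196.44.163
  206.196.44.0/23 (206.196.44.0 - 206.196.45.255) does not contain 198.196.44.163
Longest matching prefix is /20 -> next hop 34.233.223.171.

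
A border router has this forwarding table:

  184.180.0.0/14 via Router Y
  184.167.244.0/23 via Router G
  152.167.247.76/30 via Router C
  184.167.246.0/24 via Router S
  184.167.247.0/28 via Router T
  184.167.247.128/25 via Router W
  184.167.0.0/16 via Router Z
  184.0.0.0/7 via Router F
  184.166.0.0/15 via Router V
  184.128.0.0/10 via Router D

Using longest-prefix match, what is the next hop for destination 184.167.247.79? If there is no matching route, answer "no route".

Routes whose prefix contains 184.167.247.79:
  184.0.0.0/7 (184.0.0.0 - 185.255.255.255) -> Router F
  184.128.0.0/10 (184.128.0.0 - 184.191.255.255) -> Router D
  184.166.0.0/15 (184.166.0.0 - 184.167.255.255) -> Router V
  184.167.0.0/16 (184.167.0.0 - 184.167.255.255) -> Router Z
More-specific entries that do NOT match:
  152.167.247.76/30 (152.167.247.76 - 152.167.247.79) does not contain 184.167.247.79
  184.167.247.0/28 (184.167.247.0 - 184.167.247.15) does not contain 184.167.247.79
  184.167.247.128/25 (184.167.247.128 - 184.167.247.255) does not contain 184.167.247.79
  184.167.246.0/24 (184.167.246.0 - 184.167.246.255) does not contain 184.167.247.79
  184.167.244.0/23 (184.167.244.0 - 184.167.245.255) does not contain 184.167.247.79
Longest matching prefix is /16 -> next hop Router Z.

Router Z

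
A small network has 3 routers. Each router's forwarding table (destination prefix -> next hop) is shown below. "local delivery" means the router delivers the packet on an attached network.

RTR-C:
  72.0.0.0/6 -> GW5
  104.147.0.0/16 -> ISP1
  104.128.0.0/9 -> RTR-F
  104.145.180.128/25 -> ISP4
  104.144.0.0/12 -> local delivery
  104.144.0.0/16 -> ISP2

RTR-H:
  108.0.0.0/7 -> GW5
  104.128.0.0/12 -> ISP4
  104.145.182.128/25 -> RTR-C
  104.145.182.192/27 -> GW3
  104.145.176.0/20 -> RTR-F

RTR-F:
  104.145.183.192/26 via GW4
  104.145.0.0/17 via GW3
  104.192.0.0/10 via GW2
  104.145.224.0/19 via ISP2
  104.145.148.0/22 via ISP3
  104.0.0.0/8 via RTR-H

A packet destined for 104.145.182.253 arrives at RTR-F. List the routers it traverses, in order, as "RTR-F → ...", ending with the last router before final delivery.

RTR-F → RTR-H → RTR-C

At RTR-F: longest match for 104.145.182.253 is 104.0.0.0/8 -> RTR-H
At RTR-H: longest match for 104.145.182.253 is 104.145.182.128/25 -> RTR-C
At RTR-C: longest match for 104.145.182.253 is 104.144.0.0/12 -> local delivery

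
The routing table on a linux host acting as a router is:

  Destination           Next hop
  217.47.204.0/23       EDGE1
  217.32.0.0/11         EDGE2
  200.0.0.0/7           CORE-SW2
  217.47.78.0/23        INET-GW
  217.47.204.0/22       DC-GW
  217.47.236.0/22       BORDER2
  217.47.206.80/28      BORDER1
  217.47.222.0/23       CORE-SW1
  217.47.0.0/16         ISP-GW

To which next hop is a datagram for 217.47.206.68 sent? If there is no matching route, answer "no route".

Routes whose prefix contains 217.47.206.68:
  217.32.0.0/11 (217.32.0.0 - 217.63.255.255) -> EDGE2
  217.47.0.0/16 (217.47.0.0 - 217.47.255.255) -> ISP-GW
  217.47.204.0/22 (217.47.204.0 - 217.47.207.255) -> DC-GW
More-specific entries that do NOT match:
  217.47.206.80/28 (217.47.206.80 - 217.47.206.95) does not contain 217.47.206.68
  217.47.204.0/23 (217.47.204.0 - 217.47.205.255) does not contain 217.47.206.68
  217.47.78.0/23 (217.47.78.0 - 217.47.79.255) does not contain 217.47.206.68
  217.47.222.0/23 (217.47.222.0 - 217.47.223.255) does not contain 217.47.206.68
Longest matching prefix is /22 -> next hop DC-GW.

DC-GW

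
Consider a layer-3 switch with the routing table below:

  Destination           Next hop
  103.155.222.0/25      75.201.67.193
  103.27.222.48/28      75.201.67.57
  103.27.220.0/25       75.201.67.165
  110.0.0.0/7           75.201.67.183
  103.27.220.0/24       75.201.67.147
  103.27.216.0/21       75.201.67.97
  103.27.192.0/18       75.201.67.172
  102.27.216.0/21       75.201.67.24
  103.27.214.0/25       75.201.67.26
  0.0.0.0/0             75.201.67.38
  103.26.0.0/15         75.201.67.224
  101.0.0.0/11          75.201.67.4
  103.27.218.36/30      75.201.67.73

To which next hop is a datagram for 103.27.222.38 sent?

Routes whose prefix contains 103.27.222.38:
  0.0.0.0/0 (default, matches everything) -> 75.201.67.38
  103.26.0.0/15 (103.26.0.0 - 103.27.255.255) -> 75.201.67.224
  103.27.192.0/18 (103.27.192.0 - 103.27.255.255) -> 75.201.67.172
  103.27.216.0/21 (103.27.216.0 - 103.27.223.255) -> 75.201.67.97
More-specific entries that do NOT match:
  103.27.218.36/30 (103.27.218.36 - 103.27.218.39) does not contain 103.27.222.38
  103.27.222.48/28 (103.27.222.48 - 103.27.222.63) does not contain 103.27.222.38
  103.155.222.0/25 (103.155.222.0 - 103.155.222.127) does not contain 103.27.222.38
  103.27.220.0/25 (103.27.220.0 - 103.27.220.127) does not contain 103.27.222.38
  103.27.214.0/25 (103.27.214.0 - 103.27.214.127) does not contain 103.27.222.38
  103.27.220.0/24 (103.27.220.0 - 103.27.220.255) does not contain 103.27.222.38
Longest matching prefix is /21 -> next hop 75.201.67.97.

75.201.67.97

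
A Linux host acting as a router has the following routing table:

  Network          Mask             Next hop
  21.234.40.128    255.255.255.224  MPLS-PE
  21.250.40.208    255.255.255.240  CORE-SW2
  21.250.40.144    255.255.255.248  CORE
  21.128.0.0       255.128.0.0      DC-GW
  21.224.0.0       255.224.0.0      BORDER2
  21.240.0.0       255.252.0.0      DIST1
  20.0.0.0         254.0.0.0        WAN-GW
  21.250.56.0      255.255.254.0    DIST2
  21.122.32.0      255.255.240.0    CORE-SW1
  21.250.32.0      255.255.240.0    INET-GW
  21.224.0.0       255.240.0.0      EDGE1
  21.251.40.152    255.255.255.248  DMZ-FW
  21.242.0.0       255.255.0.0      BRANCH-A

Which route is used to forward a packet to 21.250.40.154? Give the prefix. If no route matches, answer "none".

Entries matching 21.250.40.154:
  20.0.0.0/7 (20.0.0.0 - 21.255.255.255)
  21.128.0.0/9 (21.128.0.0 - 21.255.255.255)
  21.224.0.0/11 (21.224.0.0 - 21.255.255.255)
  21.250.32.0/20 (21.250.32.0 - 21.250.47.255)
Most specific is 21.250.32.0/20.

21.250.32.0/20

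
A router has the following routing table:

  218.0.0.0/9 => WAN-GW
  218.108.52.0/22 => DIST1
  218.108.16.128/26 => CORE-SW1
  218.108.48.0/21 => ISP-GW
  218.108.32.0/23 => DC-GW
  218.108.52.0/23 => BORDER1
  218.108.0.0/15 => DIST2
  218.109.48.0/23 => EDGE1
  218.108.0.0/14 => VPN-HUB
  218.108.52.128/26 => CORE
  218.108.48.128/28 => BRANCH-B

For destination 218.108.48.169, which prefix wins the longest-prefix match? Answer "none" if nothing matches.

Entries matching 218.108.48.169:
  218.0.0.0/9 (218.0.0.0 - 218.127.255.255)
  218.108.0.0/14 (218.108.0.0 - 218.111.255.255)
  218.108.0.0/15 (218.108.0.0 - 218.109.255.255)
  218.108.48.0/21 (218.108.48.0 - 218.108.55.255)
Most specific is 218.108.48.0/21.

218.108.48.0/21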